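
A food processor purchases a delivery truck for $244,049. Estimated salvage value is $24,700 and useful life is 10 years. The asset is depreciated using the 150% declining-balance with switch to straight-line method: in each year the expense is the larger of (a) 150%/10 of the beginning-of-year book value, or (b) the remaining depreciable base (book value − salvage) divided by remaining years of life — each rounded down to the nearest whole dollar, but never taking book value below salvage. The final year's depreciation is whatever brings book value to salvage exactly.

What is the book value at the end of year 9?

Depreciable base = $244,049 − $24,700 = $219,349.
Year 1: DB = ⌊$244,049 × 150%/10⌋ = $36,607; SL = ⌊$219,349/10⌋ = $21,934 → take DB $36,607. Book value $207,442.
Year 2: DB = ⌊$207,442 × 150%/10⌋ = $31,116; SL = ⌊$182,742/9⌋ = $20,304 → take DB $31,116. Book value $176,326.
Year 3: DB = ⌊$176,326 × 150%/10⌋ = $26,448; SL = ⌊$151,626/8⌋ = $18,953 → take DB $26,448. Book value $149,878.
Year 4: DB = ⌊$149,878 × 150%/10⌋ = $22,481; SL = ⌊$125,178/7⌋ = $17,882 → take DB $22,481. Book value $127,397.
Year 5: DB = ⌊$127,397 × 150%/10⌋ = $19,109; SL = ⌊$102,697/6⌋ = $17,116 → take DB $19,109. Book value $108,288.
Year 6: DB = ⌊$108,288 × 150%/10⌋ = $16,243; SL = ⌊$83,588/5⌋ = $16,717 → take SL $16,717. Book value $91,571.
Year 7: DB = ⌊$91,571 × 150%/10⌋ = $13,735; SL = ⌊$66,871/4⌋ = $16,717 → take SL $16,717. Book value $74,854.
Year 8: DB = ⌊$74,854 × 150%/10⌋ = $11,228; SL = ⌊$50,154/3⌋ = $16,718 → take SL $16,718. Book value $58,136.
Year 9: DB = ⌊$58,136 × 150%/10⌋ = $8,720; SL = ⌊$33,436/2⌋ = $16,718 → take SL $16,718. Book value $41,418.

$41,418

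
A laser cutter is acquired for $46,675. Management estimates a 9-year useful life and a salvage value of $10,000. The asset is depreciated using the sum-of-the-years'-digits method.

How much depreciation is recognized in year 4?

$4,890

Depreciable base = $46,675 − $10,000 = $36,675.
Sum of the years' digits = 9+8+7+6+5+4+3+2+1 = 45.
Year 1: $36,675 × 9/45 = $7,335. Book value $39,340.
Year 2: $36,675 × 8/45 = $6,520. Book value $32,820.
Year 3: $36,675 × 7/45 = $5,705. Book value $27,115.
Year 4: $36,675 × 6/45 = $4,890. Book value $22,225.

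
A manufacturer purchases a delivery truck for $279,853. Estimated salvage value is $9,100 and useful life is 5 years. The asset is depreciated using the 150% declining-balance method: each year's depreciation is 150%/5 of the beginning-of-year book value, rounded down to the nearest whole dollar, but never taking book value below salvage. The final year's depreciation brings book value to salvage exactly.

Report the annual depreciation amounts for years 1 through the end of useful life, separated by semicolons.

$83,955; $58,769; $41,138; $28,797; $58,094

Depreciable base = $279,853 − $9,100 = $270,753.
Year 1: ⌊$279,853 × 150%/5⌋ = $83,955. Book value $195,898.
Year 2: ⌊$195,898 × 150%/5⌋ = $58,769. Book value $137,129.
Year 3: ⌊$137,129 × 150%/5⌋ = $41,138. Book value $95,991.
Year 4: ⌊$95,991 × 150%/5⌋ = $28,797. Book value $67,194.
Year 5 (final): $67,194 − $9,100 = $58,094. Book value $9,100.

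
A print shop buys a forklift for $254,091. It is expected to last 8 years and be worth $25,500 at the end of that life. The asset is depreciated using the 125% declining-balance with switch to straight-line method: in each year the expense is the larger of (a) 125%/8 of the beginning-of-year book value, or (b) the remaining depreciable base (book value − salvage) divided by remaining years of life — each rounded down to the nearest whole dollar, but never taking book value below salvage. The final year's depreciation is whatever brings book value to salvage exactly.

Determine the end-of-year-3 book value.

$152,628

Depreciable base = $254,091 − $25,500 = $228,591.
Year 1: DB = ⌊$254,091 × 125%/8⌋ = $39,701; SL = ⌊$228,591/8⌋ = $28,573 → take DB $39,701. Book value $214,390.
Year 2: DB = ⌊$214,390 × 125%/8⌋ = $33,498; SL = ⌊$188,890/7⌋ = $26,984 → take DB $33,498. Book value $180,892.
Year 3: DB = ⌊$180,892 × 125%/8⌋ = $28,264; SL = ⌊$155,392/6⌋ = $25,898 → take DB $28,264. Book value $152,628.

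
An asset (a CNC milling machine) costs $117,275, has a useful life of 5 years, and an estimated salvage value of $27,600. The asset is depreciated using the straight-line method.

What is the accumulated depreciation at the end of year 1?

$17,935

Depreciable base = $117,275 − $27,600 = $89,675.
Annual expense = $89,675 / 5 = $17,935.
End of year 1: book value $99,340.
Accumulated through year 1 = $117,275 − $99,340 = $17,935.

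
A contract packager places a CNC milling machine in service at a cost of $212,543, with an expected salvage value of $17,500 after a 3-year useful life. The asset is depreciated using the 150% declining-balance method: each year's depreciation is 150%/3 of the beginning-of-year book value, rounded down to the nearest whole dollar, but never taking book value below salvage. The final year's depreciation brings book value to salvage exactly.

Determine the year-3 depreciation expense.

Depreciable base = $212,543 − $17,500 = $195,043.
Year 1: ⌊$212,543 × 150%/3⌋ = $106,271. Book value $106,272.
Year 2: ⌊$106,272 × 150%/3⌋ = $53,136. Book value $53,136.
Year 3 (final): $53,136 − $17,500 = $35,636. Book value $17,500.

$35,636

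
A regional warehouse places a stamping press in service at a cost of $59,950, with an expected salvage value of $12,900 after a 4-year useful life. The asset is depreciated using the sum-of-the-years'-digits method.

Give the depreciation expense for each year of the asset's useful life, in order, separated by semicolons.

$18,820; $14,115; $9,410; $4,705

Depreciable base = $59,950 − $12,900 = $47,050.
Sum of the years' digits = 4+3+2+1 = 10.
Year 1: $47,050 × 4/10 = $18,820. Book value $41,130.
Year 2: $47,050 × 3/10 = $14,115. Book value $27,015.
Year 3: $47,050 × 2/10 = $9,410. Book value $17,605.
Year 4: $47,050 × 1/10 = $4,705. Book value $12,900.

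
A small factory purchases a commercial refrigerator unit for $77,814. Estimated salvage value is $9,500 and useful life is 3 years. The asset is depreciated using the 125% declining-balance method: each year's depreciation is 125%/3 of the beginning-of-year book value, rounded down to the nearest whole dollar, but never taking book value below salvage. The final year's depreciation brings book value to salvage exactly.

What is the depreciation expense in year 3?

Depreciable base = $77,814 − $9,500 = $68,314.
Year 1: ⌊$77,814 × 125%/3⌋ = $32,422. Book value $45,392.
Year 2: ⌊$45,392 × 125%/3⌋ = $18,913. Book value $26,479.
Year 3 (final): $26,479 − $9,500 = $16,979. Book value $9,500.

$16,979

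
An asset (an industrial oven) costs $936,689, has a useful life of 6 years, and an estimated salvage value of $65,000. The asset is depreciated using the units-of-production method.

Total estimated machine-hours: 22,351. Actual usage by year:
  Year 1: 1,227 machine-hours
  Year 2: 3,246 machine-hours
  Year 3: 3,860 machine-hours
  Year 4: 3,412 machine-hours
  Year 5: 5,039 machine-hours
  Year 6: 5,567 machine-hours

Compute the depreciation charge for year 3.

Depreciable base = $936,689 − $65,000 = $871,689.
Rate = $871,689 / 22,351 machine-hours = $39 per machine-hour.
Year 1: 1,227 × $39 = $47,853. Book value $888,836.
Year 2: 3,246 × $39 = $126,594. Book value $762,242.
Year 3: 3,860 × $39 = $150,540. Book value $611,702.

$150,540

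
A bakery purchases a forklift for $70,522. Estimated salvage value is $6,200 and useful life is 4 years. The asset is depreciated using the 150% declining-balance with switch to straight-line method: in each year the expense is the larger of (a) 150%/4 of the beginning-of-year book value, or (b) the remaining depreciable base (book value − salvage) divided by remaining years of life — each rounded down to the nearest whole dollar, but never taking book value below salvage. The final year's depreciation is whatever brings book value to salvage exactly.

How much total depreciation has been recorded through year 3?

Depreciable base = $70,522 − $6,200 = $64,322.
Year 1: DB = ⌊$70,522 × 150%/4⌋ = $26,445; SL = ⌊$64,322/4⌋ = $16,080 → take DB $26,445. Book value $44,077.
Year 2: DB = ⌊$44,077 × 150%/4⌋ = $16,528; SL = ⌊$37,877/3⌋ = $12,625 → take DB $16,528. Book value $27,549.
Year 3: DB = ⌊$27,549 × 150%/4⌋ = $10,330; SL = ⌊$21,349/2⌋ = $10,674 → take SL $10,674. Book value $16,875.
Accumulated through year 3 = $70,522 − $16,875 = $53,647.

$53,647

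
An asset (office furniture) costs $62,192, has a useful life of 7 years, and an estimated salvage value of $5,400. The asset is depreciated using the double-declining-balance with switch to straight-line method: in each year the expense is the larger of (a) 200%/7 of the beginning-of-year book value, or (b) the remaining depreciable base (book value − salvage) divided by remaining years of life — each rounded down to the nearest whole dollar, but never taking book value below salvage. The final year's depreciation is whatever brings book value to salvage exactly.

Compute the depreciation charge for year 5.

Depreciable base = $62,192 − $5,400 = $56,792.
Year 1: DB = ⌊$62,192 × 200%/7⌋ = $17,769; SL = ⌊$56,792/7⌋ = $8,113 → take DB $17,769. Book value $44,423.
Year 2: DB = ⌊$44,423 × 200%/7⌋ = $12,692; SL = ⌊$39,023/6⌋ = $6,503 → take DB $12,692. Book value $31,731.
Year 3: DB = ⌊$31,731 × 200%/7⌋ = $9,066; SL = ⌊$26,331/5⌋ = $5,266 → take DB $9,066. Book value $22,665.
Year 4: DB = ⌊$22,665 × 200%/7⌋ = $6,475; SL = ⌊$17,265/4⌋ = $4,316 → take DB $6,475. Book value $16,190.
Year 5: DB = ⌊$16,190 × 200%/7⌋ = $4,625; SL = ⌊$10,790/3⌋ = $3,596 → take DB $4,625. Book value $11,565.

$4,625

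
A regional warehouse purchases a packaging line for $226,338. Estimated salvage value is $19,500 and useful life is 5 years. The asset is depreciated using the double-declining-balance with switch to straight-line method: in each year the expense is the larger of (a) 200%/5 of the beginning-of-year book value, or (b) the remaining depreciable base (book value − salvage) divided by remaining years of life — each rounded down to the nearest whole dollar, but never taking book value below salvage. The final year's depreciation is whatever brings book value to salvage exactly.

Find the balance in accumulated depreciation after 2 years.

$144,856

Depreciable base = $226,338 − $19,500 = $206,838.
Year 1: DB = ⌊$226,338 × 200%/5⌋ = $90,535; SL = ⌊$206,838/5⌋ = $41,367 → take DB $90,535. Book value $135,803.
Year 2: DB = ⌊$135,803 × 200%/5⌋ = $54,321; SL = ⌊$116,303/4⌋ = $29,075 → take DB $54,321. Book value $81,482.
Accumulated through year 2 = $226,338 − $81,482 = $144,856.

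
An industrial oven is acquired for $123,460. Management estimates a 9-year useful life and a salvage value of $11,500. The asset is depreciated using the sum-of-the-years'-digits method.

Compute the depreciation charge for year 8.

Depreciable base = $123,460 − $11,500 = $111,960.
Sum of the years' digits = 9+8+7+6+5+4+3+2+1 = 45.
Year 1: $111,960 × 9/45 = $22,392. Book value $101,068.
Year 2: $111,960 × 8/45 = $19,904. Book value $81,164.
Year 3: $111,960 × 7/45 = $17,416. Book value $63,748.
Year 4: $111,960 × 6/45 = $14,928. Book value $48,820.
Year 5: $111,960 × 5/45 = $12,440. Book value $36,380.
Year 6: $111,960 × 4/45 = $9,952. Book value $26,428.
Year 7: $111,960 × 3/45 = $7,464. Book value $18,964.
Year 8: $111,960 × 2/45 = $4,976. Book value $13,988.

$4,976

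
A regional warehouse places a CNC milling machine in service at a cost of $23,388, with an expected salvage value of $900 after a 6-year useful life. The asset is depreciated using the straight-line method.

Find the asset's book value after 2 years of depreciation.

Depreciable base = $23,388 − $900 = $22,488.
Annual expense = $22,488 / 6 = $3,748.
End of year 1: book value $19,640.
End of year 2: book value $15,892.

$15,892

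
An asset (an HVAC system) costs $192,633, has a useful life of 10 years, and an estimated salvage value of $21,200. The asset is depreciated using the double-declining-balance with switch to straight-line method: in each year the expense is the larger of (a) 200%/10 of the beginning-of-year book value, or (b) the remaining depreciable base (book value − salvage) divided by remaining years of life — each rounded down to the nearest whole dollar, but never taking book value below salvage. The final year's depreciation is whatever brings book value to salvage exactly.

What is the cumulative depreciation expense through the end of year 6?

$142,133

Depreciable base = $192,633 − $21,200 = $171,433.
Year 1: DB = ⌊$192,633 × 200%/10⌋ = $38,526; SL = ⌊$171,433/10⌋ = $17,143 → take DB $38,526. Book value $154,107.
Year 2: DB = ⌊$154,107 × 200%/10⌋ = $30,821; SL = ⌊$132,907/9⌋ = $14,767 → take DB $30,821. Book value $123,286.
Year 3: DB = ⌊$123,286 × 200%/10⌋ = $24,657; SL = ⌊$102,086/8⌋ = $12,760 → take DB $24,657. Book value $98,629.
Year 4: DB = ⌊$98,629 × 200%/10⌋ = $19,725; SL = ⌊$77,429/7⌋ = $11,061 → take DB $19,725. Book value $78,904.
Year 5: DB = ⌊$78,904 × 200%/10⌋ = $15,780; SL = ⌊$57,704/6⌋ = $9,617 → take DB $15,780. Book value $63,124.
Year 6: DB = ⌊$63,124 × 200%/10⌋ = $12,624; SL = ⌊$41,924/5⌋ = $8,384 → take DB $12,624. Book value $50,500.
Accumulated through year 6 = $192,633 − $50,500 = $142,133.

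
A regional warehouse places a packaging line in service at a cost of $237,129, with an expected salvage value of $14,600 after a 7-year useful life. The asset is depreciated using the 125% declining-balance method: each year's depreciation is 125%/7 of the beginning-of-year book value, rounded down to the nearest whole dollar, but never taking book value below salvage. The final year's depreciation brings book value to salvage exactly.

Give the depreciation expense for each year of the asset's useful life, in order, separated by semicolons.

$42,344; $34,783; $28,571; $23,469; $19,278; $15,836; $58,248

Depreciable base = $237,129 − $14,600 = $222,529.
Year 1: ⌊$237,129 × 125%/7⌋ = $42,344. Book value $194,785.
Year 2: ⌊$194,785 × 125%/7⌋ = $34,783. Book value $160,002.
Year 3: ⌊$160,002 × 125%/7⌋ = $28,571. Book value $131,431.
Year 4: ⌊$131,431 × 125%/7⌋ = $23,469. Book value $107,962.
Year 5: ⌊$107,962 × 125%/7⌋ = $19,278. Book value $88,684.
Year 6: ⌊$88,684 × 125%/7⌋ = $15,836. Book value $72,848.
Year 7 (final): $72,848 − $14,600 = $58,248. Book value $14,600.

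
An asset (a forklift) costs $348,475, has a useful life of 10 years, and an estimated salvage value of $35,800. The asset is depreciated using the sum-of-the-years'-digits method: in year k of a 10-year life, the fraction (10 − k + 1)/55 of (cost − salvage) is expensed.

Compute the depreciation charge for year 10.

$5,685

Depreciable base = $348,475 − $35,800 = $312,675.
Sum of the years' digits = 10+9+8+7+6+5+4+3+2+1 = 55.
Year 1: $312,675 × 10/55 = $56,850. Book value $291,625.
Year 2: $312,675 × 9/55 = $51,165. Book value $240,460.
Year 3: $312,675 × 8/55 = $45,480. Book value $194,980.
Year 4: $312,675 × 7/55 = $39,795. Book value $155,185.
Year 5: $312,675 × 6/55 = $34,110. Book value $121,075.
Year 6: $312,675 × 5/55 = $28,425. Book value $92,650.
Year 7: $312,675 × 4/55 = $22,740. Book value $69,910.
Year 8: $312,675 × 3/55 = $17,055. Book value $52,855.
Year 9: $312,675 × 2/55 = $11,370. Book value $41,485.
Year 10: $312,675 × 1/55 = $5,685. Book value $35,800.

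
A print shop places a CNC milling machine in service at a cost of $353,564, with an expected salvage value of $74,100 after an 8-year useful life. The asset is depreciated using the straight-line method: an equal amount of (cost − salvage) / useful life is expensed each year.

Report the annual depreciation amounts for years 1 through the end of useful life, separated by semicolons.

$34,933; $34,933; $34,933; $34,933; $34,933; $34,933; $34,933; $34,933

Depreciable base = $353,564 − $74,100 = $279,464.
Annual expense = $279,464 / 8 = $34,933.
End of year 1: book value $318,631.
End of year 2: book value $283,698.
End of year 3: book value $248,765.
End of year 4: book value $213,832.
End of year 5: book value $178,899.
End of year 6: book value $143,966.
End of year 7: book value $109,033.
End of year 8: book value $74,100.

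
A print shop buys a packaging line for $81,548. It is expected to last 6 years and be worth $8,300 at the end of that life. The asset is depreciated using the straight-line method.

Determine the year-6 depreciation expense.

Depreciable base = $81,548 − $8,300 = $73,248.
Annual expense = $73,248 / 6 = $12,208.

$12,208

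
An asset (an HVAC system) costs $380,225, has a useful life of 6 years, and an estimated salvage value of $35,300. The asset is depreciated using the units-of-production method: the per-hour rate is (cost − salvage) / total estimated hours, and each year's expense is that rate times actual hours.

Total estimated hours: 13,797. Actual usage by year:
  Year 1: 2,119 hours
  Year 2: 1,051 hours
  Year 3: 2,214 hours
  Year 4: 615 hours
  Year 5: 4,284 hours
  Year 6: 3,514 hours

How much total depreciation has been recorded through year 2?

$79,250

Depreciable base = $380,225 − $35,300 = $344,925.
Rate = $344,925 / 13,797 hours = $25 per hour.
Year 1: 2,119 × $25 = $52,975. Book value $327,250.
Year 2: 1,051 × $25 = $26,275. Book value $300,975.
Accumulated through year 2 = $380,225 − $300,975 = $79,250.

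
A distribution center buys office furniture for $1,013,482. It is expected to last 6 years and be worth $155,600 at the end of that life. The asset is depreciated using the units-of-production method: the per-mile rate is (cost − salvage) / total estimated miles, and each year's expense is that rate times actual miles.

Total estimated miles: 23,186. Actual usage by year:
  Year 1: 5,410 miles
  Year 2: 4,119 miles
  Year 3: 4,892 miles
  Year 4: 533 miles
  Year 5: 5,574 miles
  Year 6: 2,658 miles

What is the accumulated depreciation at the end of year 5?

$759,536

Depreciable base = $1,013,482 − $155,600 = $857,882.
Rate = $857,882 / 23,186 miles = $37 per mile.
Year 1: 5,410 × $37 = $200,170. Book value $813,312.
Year 2: 4,119 × $37 = $152,403. Book value $660,909.
Year 3: 4,892 × $37 = $181,004. Book value $479,905.
Year 4: 533 × $37 = $19,721. Book value $460,184.
Year 5: 5,574 × $37 = $206,238. Book value $253,946.
Accumulated through year 5 = $1,013,482 − $253,946 = $759,536.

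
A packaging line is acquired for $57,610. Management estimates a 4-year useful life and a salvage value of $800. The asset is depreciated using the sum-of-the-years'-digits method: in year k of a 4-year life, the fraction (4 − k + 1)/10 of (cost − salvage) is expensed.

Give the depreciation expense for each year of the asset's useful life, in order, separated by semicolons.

Depreciable base = $57,610 − $800 = $56,810.
Sum of the years' digits = 4+3+2+1 = 10.
Year 1: $56,810 × 4/10 = $22,724. Book value $34,886.
Year 2: $56,810 × 3/10 = $17,043. Book value $17,843.
Year 3: $56,810 × 2/10 = $11,362. Book value $6,481.
Year 4: $56,810 × 1/10 = $5,681. Book value $800.

$22,724; $17,043; $11,362; $5,681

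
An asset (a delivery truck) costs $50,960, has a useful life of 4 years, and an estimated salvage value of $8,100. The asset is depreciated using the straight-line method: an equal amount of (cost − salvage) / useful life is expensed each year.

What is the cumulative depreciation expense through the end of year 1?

Depreciable base = $50,960 − $8,100 = $42,860.
Annual expense = $42,860 / 4 = $10,715.
End of year 1: book value $40,245.
Accumulated through year 1 = $50,960 − $40,245 = $10,715.

$10,715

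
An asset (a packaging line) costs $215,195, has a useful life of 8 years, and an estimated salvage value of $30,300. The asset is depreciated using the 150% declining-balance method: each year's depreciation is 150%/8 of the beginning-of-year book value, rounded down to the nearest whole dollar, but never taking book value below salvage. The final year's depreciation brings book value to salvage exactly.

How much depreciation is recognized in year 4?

Depreciable base = $215,195 − $30,300 = $184,895.
Year 1: ⌊$215,195 × 150%/8⌋ = $40,349. Book value $174,846.
Year 2: ⌊$174,846 × 150%/8⌋ = $32,783. Book value $142,063.
Year 3: ⌊$142,063 × 150%/8⌋ = $26,636. Book value $115,427.
Year 4: ⌊$115,427 × 150%/8⌋ = $21,642. Book value $93,785.

$21,642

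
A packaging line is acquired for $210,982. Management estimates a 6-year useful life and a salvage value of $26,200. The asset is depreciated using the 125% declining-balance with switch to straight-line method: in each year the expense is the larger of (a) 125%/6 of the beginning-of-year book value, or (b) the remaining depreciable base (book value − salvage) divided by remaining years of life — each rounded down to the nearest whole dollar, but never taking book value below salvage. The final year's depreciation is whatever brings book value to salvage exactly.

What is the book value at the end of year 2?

Depreciable base = $210,982 − $26,200 = $184,782.
Year 1: DB = ⌊$210,982 × 125%/6⌋ = $43,954; SL = ⌊$184,782/6⌋ = $30,797 → take DB $43,954. Book value $167,028.
Year 2: DB = ⌊$167,028 × 125%/6⌋ = $34,797; SL = ⌊$140,828/5⌋ = $28,165 → take DB $34,797. Book value $132,231.

$132,231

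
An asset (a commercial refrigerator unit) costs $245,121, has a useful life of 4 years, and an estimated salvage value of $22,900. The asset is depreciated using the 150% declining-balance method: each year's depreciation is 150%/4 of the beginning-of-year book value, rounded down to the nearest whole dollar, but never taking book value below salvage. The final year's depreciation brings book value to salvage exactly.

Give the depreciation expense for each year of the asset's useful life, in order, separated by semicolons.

Depreciable base = $245,121 − $22,900 = $222,221.
Year 1: ⌊$245,121 × 150%/4⌋ = $91,920. Book value $153,201.
Year 2: ⌊$153,201 × 150%/4⌋ = $57,450. Book value $95,751.
Year 3: ⌊$95,751 × 150%/4⌋ = $35,906. Book value $59,845.
Year 4 (final): $59,845 − $22,900 = $36,945. Book value $22,900.

$91,920; $57,450; $35,906; $36,945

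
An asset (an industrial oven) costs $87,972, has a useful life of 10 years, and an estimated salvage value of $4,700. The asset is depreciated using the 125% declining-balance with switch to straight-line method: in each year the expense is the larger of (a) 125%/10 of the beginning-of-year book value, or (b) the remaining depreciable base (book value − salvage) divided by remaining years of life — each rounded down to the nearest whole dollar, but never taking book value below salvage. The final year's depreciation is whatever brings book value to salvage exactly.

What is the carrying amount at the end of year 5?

$43,440

Depreciable base = $87,972 − $4,700 = $83,272.
Year 1: DB = ⌊$87,972 × 125%/10⌋ = $10,996; SL = ⌊$83,272/10⌋ = $8,327 → take DB $10,996. Book value $76,976.
Year 2: DB = ⌊$76,976 × 125%/10⌋ = $9,622; SL = ⌊$72,276/9⌋ = $8,030 → take DB $9,622. Book value $67,354.
Year 3: DB = ⌊$67,354 × 125%/10⌋ = $8,419; SL = ⌊$62,654/8⌋ = $7,831 → take DB $8,419. Book value $58,935.
Year 4: DB = ⌊$58,935 × 125%/10⌋ = $7,366; SL = ⌊$54,235/7⌋ = $7,747 → take SL $7,747. Book value $51,188.
Year 5: DB = ⌊$51,188 × 125%/10⌋ = $6,398; SL = ⌊$46,488/6⌋ = $7,748 → take SL $7,748. Book value $43,440.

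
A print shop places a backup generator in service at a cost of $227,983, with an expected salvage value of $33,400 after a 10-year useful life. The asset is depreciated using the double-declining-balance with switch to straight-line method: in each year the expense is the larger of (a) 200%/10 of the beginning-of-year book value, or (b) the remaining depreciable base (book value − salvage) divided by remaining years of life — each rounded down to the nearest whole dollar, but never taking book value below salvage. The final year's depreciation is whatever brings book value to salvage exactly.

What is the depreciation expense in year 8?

Depreciable base = $227,983 − $33,400 = $194,583.
Year 1: DB = ⌊$227,983 × 200%/10⌋ = $45,596; SL = ⌊$194,583/10⌋ = $19,458 → take DB $45,596. Book value $182,387.
Year 2: DB = ⌊$182,387 × 200%/10⌋ = $36,477; SL = ⌊$148,987/9⌋ = $16,554 → take DB $36,477. Book value $145,910.
Year 3: DB = ⌊$145,910 × 200%/10⌋ = $29,182; SL = ⌊$112,510/8⌋ = $14,063 → take DB $29,182. Book value $116,728.
Year 4: DB = ⌊$116,728 × 200%/10⌋ = $23,345; SL = ⌊$83,328/7⌋ = $11,904 → take DB $23,345. Book value $93,383.
Year 5: DB = ⌊$93,383 × 200%/10⌋ = $18,676; SL = ⌊$59,983/6⌋ = $9,997 → take DB $18,676. Book value $74,707.
Year 6: DB = ⌊$74,707 × 200%/10⌋ = $14,941; SL = ⌊$41,307/5⌋ = $8,261 → take DB $14,941. Book value $59,766.
Year 7: DB = ⌊$59,766 × 200%/10⌋ = $11,953; SL = ⌊$26,366/4⌋ = $6,591 → take DB $11,953. Book value $47,813.
Year 8: DB = ⌊$47,813 × 200%/10⌋ = $9,562; SL = ⌊$14,413/3⌋ = $4,804 → take DB $9,562. Book value $38,251.

$9,562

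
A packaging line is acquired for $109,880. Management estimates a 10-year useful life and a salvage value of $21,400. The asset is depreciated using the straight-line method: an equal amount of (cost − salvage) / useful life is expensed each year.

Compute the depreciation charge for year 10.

Depreciable base = $109,880 − $21,400 = $88,480.
Annual expense = $88,480 / 10 = $8,848.

$8,848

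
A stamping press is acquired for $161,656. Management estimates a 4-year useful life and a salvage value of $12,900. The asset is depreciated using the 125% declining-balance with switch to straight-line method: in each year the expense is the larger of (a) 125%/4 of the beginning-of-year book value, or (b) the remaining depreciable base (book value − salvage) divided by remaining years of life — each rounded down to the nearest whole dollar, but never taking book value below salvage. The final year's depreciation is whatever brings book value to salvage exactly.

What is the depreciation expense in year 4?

$31,755

Depreciable base = $161,656 − $12,900 = $148,756.
Year 1: DB = ⌊$161,656 × 125%/4⌋ = $50,517; SL = ⌊$148,756/4⌋ = $37,189 → take DB $50,517. Book value $111,139.
Year 2: DB = ⌊$111,139 × 125%/4⌋ = $34,730; SL = ⌊$98,239/3⌋ = $32,746 → take DB $34,730. Book value $76,409.
Year 3: DB = ⌊$76,409 × 125%/4⌋ = $23,877; SL = ⌊$63,509/2⌋ = $31,754 → take SL $31,754. Book value $44,655.
Year 4 (final): $44,655 − $12,900 = $31,755. Book value $12,900.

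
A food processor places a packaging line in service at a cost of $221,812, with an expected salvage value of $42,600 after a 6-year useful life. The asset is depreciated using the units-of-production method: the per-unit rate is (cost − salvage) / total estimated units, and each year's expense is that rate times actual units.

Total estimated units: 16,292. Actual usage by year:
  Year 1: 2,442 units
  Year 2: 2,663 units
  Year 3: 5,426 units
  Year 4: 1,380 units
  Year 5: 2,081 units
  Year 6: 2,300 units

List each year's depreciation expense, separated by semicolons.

$26,862; $29,293; $59,686; $15,180; $22,891; $25,300

Depreciable base = $221,812 − $42,600 = $179,212.
Rate = $179,212 / 16,292 units = $11 per unit.
Year 1: 2,442 × $11 = $26,862. Book value $194,950.
Year 2: 2,663 × $11 = $29,293. Book value $165,657.
Year 3: 5,426 × $11 = $59,686. Book value $105,971.
Year 4: 1,380 × $11 = $15,180. Book value $90,791.
Year 5: 2,081 × $11 = $22,891. Book value $67,900.
Year 6: 2,300 × $11 = $25,300. Book value $42,600.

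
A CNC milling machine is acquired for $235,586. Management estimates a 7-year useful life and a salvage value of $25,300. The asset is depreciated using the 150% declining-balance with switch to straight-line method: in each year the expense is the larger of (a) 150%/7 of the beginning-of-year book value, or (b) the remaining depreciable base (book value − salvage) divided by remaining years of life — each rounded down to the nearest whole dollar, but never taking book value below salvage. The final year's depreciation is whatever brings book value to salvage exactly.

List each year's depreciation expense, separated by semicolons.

$50,482; $39,665; $31,165; $24,487; $21,495; $21,496; $21,496

Depreciable base = $235,586 − $25,300 = $210,286.
Year 1: DB = ⌊$235,586 × 150%/7⌋ = $50,482; SL = ⌊$210,286/7⌋ = $30,040 → take DB $50,482. Book value $185,104.
Year 2: DB = ⌊$185,104 × 150%/7⌋ = $39,665; SL = ⌊$159,804/6⌋ = $26,634 → take DB $39,665. Book value $145,439.
Year 3: DB = ⌊$145,439 × 150%/7⌋ = $31,165; SL = ⌊$120,139/5⌋ = $24,027 → take DB $31,165. Book value $114,274.
Year 4: DB = ⌊$114,274 × 150%/7⌋ = $24,487; SL = ⌊$88,974/4⌋ = $22,243 → take DB $24,487. Book value $89,787.
Year 5: DB = ⌊$89,787 × 150%/7⌋ = $19,240; SL = ⌊$64,487/3⌋ = $21,495 → take SL $21,495. Book value $68,292.
Year 6: DB = ⌊$68,292 × 150%/7⌋ = $14,634; SL = ⌊$42,992/2⌋ = $21,496 → take SL $21,496. Book value $46,796.
Year 7 (final): $46,796 − $25,300 = $21,496. Book value $25,300.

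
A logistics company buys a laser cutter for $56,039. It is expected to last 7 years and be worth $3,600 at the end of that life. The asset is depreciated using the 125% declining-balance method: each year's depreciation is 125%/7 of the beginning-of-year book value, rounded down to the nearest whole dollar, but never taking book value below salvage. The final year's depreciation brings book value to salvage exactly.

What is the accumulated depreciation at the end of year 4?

Depreciable base = $56,039 − $3,600 = $52,439.
Year 1: ⌊$56,039 × 125%/7⌋ = $10,006. Book value $46,033.
Year 2: ⌊$46,033 × 125%/7⌋ = $8,220. Book value $37,813.
Year 3: ⌊$37,813 × 125%/7⌋ = $6,752. Book value $31,061.
Year 4: ⌊$31,061 × 125%/7⌋ = $5,546. Book value $25,515.
Accumulated through year 4 = $56,039 − $25,515 = $30,524.

$30,524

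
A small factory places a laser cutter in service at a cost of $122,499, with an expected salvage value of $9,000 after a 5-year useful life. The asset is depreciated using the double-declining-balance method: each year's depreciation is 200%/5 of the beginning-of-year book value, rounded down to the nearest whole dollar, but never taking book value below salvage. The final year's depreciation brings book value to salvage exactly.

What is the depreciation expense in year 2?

$29,400

Depreciable base = $122,499 − $9,000 = $113,499.
Year 1: ⌊$122,499 × 200%/5⌋ = $48,999. Book value $73,500.
Year 2: ⌊$73,500 × 200%/5⌋ = $29,400. Book value $44,100.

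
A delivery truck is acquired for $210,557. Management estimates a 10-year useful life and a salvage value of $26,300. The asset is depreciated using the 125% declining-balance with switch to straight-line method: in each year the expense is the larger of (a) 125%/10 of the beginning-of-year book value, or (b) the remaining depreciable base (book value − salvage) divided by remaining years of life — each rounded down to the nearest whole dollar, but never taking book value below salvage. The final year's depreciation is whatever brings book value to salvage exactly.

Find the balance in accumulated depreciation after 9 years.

Depreciable base = $210,557 − $26,300 = $184,257.
Year 1: DB = ⌊$210,557 × 125%/10⌋ = $26,319; SL = ⌊$184,257/10⌋ = $18,425 → take DB $26,319. Book value $184,238.
Year 2: DB = ⌊$184,238 × 125%/10⌋ = $23,029; SL = ⌊$157,938/9⌋ = $17,548 → take DB $23,029. Book value $161,209.
Year 3: DB = ⌊$161,209 × 125%/10⌋ = $20,151; SL = ⌊$134,909/8⌋ = $16,863 → take DB $20,151. Book value $141,058.
Year 4: DB = ⌊$141,058 × 125%/10⌋ = $17,632; SL = ⌊$114,758/7⌋ = $16,394 → take DB $17,632. Book value $123,426.
Year 5: DB = ⌊$123,426 × 125%/10⌋ = $15,428; SL = ⌊$97,126/6⌋ = $16,187 → take SL $16,187. Book value $107,239.
Year 6: DB = ⌊$107,239 × 125%/10⌋ = $13,404; SL = ⌊$80,939/5⌋ = $16,187 → take SL $16,187. Book value $91,052.
Year 7: DB = ⌊$91,052 × 125%/10⌋ = $11,381; SL = ⌊$64,752/4⌋ = $16,188 → take SL $16,188. Book value $74,864.
Year 8: DB = ⌊$74,864 × 125%/10⌋ = $9,358; SL = ⌊$48,564/3⌋ = $16,188 → take SL $16,188. Book value $58,676.
Year 9: DB = ⌊$58,676 × 125%/10⌋ = $7,334; SL = ⌊$32,376/2⌋ = $16,188 → take SL $16,188. Book value $42,488.
Accumulated through year 9 = $210,557 − $42,488 = $168,069.

$168,069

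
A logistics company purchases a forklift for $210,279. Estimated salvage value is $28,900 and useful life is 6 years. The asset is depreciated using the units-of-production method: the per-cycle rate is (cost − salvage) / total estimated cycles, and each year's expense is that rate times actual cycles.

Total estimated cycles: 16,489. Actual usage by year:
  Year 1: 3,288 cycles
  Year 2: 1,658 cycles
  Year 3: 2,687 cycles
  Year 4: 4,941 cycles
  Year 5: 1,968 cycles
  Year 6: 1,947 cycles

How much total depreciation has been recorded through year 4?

$138,314

Depreciable base = $210,279 − $28,900 = $181,379.
Rate = $181,379 / 16,489 cycles = $11 per cycle.
Year 1: 3,288 × $11 = $36,168. Book value $174,111.
Year 2: 1,658 × $11 = $18,238. Book value $155,873.
Year 3: 2,687 × $11 = $29,557. Book value $126,316.
Year 4: 4,941 × $11 = $54,351. Book value $71,965.
Accumulated through year 4 = $210,279 − $71,965 = $138,314.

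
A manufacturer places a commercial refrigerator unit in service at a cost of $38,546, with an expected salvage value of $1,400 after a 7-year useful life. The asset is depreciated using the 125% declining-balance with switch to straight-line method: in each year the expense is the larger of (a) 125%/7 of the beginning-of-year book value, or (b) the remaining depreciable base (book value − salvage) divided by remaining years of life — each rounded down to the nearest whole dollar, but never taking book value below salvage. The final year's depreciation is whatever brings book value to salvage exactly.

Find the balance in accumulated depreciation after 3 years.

Depreciable base = $38,546 − $1,400 = $37,146.
Year 1: DB = ⌊$38,546 × 125%/7⌋ = $6,883; SL = ⌊$37,146/7⌋ = $5,306 → take DB $6,883. Book value $31,663.
Year 2: DB = ⌊$31,663 × 125%/7⌋ = $5,654; SL = ⌊$30,263/6⌋ = $5,043 → take DB $5,654. Book value $26,009.
Year 3: DB = ⌊$26,009 × 125%/7⌋ = $4,644; SL = ⌊$24,609/5⌋ = $4,921 → take SL $4,921. Book value $21,088.
Accumulated through year 3 = $38,546 − $21,088 = $17,458.

$17,458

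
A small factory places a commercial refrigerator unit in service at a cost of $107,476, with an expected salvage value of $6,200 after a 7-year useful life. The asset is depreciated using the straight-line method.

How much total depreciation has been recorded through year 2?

Depreciable base = $107,476 − $6,200 = $101,276.
Annual expense = $101,276 / 7 = $14,468.
End of year 1: book value $93,008.
End of year 2: book value $78,540.
Accumulated through year 2 = $107,476 − $78,540 = $28,936.

$28,936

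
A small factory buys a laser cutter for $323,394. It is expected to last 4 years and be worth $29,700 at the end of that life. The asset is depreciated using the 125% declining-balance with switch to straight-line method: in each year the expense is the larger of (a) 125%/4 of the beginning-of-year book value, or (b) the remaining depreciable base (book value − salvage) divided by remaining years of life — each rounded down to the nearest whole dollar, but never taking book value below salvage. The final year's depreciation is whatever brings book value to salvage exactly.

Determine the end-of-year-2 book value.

$152,855

Depreciable base = $323,394 − $29,700 = $293,694.
Year 1: DB = ⌊$323,394 × 125%/4⌋ = $101,060; SL = ⌊$293,694/4⌋ = $73,423 → take DB $101,060. Book value $222,334.
Year 2: DB = ⌊$222,334 × 125%/4⌋ = $69,479; SL = ⌊$192,634/3⌋ = $64,211 → take DB $69,479. Book value $152,855.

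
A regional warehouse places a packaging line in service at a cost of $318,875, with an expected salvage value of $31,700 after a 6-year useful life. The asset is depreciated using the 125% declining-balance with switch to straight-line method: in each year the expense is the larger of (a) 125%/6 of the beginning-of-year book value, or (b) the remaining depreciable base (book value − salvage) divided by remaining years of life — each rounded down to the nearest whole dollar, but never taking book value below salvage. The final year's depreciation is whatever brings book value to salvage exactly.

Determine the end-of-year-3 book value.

$157,814

Depreciable base = $318,875 − $31,700 = $287,175.
Year 1: DB = ⌊$318,875 × 125%/6⌋ = $66,432; SL = ⌊$287,175/6⌋ = $47,862 → take DB $66,432. Book value $252,443.
Year 2: DB = ⌊$252,443 × 125%/6⌋ = $52,592; SL = ⌊$220,743/5⌋ = $44,148 → take DB $52,592. Book value $199,851.
Year 3: DB = ⌊$199,851 × 125%/6⌋ = $41,635; SL = ⌊$168,151/4⌋ = $42,037 → take SL $42,037. Book value $157,814.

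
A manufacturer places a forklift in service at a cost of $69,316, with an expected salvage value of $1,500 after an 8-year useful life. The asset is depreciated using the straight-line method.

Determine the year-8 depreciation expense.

Depreciable base = $69,316 − $1,500 = $67,816.
Annual expense = $67,816 / 8 = $8,477.

$8,477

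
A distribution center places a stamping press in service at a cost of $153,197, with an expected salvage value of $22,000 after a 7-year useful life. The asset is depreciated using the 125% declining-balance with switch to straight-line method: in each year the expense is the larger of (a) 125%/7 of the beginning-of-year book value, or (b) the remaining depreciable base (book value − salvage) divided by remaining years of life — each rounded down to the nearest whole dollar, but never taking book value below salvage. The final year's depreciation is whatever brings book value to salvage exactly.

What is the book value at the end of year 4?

$69,184

Depreciable base = $153,197 − $22,000 = $131,197.
Year 1: DB = ⌊$153,197 × 125%/7⌋ = $27,356; SL = ⌊$131,197/7⌋ = $18,742 → take DB $27,356. Book value $125,841.
Year 2: DB = ⌊$125,841 × 125%/7⌋ = $22,471; SL = ⌊$103,841/6⌋ = $17,306 → take DB $22,471. Book value $103,370.
Year 3: DB = ⌊$103,370 × 125%/7⌋ = $18,458; SL = ⌊$81,370/5⌋ = $16,274 → take DB $18,458. Book value $84,912.
Year 4: DB = ⌊$84,912 × 125%/7⌋ = $15,162; SL = ⌊$62,912/4⌋ = $15,728 → take SL $15,728. Book value $69,184.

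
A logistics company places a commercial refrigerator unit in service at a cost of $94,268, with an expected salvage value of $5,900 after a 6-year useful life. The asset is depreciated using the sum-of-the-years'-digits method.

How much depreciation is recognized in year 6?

$4,208

Depreciable base = $94,268 − $5,900 = $88,368.
Sum of the years' digits = 6+5+4+3+2+1 = 21.
Year 1: $88,368 × 6/21 = $25,248. Book value $69,020.
Year 2: $88,368 × 5/21 = $21,040. Book value $47,980.
Year 3: $88,368 × 4/21 = $16,832. Book value $31,148.
Year 4: $88,368 × 3/21 = $12,624. Book value $18,524.
Year 5: $88,368 × 2/21 = $8,416. Book value $10,108.
Year 6: $88,368 × 1/21 = $4,208. Book value $5,900.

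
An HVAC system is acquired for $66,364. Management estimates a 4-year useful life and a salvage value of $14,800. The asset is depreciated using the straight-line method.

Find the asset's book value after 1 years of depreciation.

$53,473

Depreciable base = $66,364 − $14,800 = $51,564.
Annual expense = $51,564 / 4 = $12,891.
End of year 1: book value $53,473.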